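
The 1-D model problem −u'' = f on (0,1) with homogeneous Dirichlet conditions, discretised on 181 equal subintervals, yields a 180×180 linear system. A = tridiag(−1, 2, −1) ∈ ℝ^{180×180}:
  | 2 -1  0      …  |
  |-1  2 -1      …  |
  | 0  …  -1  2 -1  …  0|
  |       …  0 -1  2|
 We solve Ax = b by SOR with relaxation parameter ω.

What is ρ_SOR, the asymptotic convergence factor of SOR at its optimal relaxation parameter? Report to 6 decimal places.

ρ_SOR = 0.965880

½·tridiag(1,0,1) at n=180: λ_k = cos(kπ/181); max |λ| at k=1 ⇒ ρ_J = cos(π/181) ≈ 0.999849.
root = sin(π/181) = 0.0173560  (since 1−cos² = sin²).
[ω*] 2 ÷ (1 + 0.0173560) = 2 ÷ 1.0173560 = 1.965880.
ρ(B_{ω*}) = ω*−1 = 0.965880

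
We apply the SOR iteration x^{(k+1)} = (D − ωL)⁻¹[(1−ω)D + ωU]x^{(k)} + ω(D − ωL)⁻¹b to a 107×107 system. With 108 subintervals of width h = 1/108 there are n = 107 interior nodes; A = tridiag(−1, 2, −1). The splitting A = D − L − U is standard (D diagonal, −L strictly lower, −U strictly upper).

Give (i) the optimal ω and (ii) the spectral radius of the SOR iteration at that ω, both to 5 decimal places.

[ρ_J] n=107: ρ(B_J) = cos(π/(n+1)) = cos(π/108) = 0.99958.
√(1 − cos²(π/108)) = sin(π/108) ≈ 0.029085.
Young: ω* = 2/(1+√(1−ρ_J²)) = 2/(1+0.029085) = 2/1.029085 = 1.94347.
At ω = 1.94347 every |λ(B_ω)| = ω−1, so ρ_SOR = 0.94347.

ω* = 1.94347, ρ_SOR = 0.94347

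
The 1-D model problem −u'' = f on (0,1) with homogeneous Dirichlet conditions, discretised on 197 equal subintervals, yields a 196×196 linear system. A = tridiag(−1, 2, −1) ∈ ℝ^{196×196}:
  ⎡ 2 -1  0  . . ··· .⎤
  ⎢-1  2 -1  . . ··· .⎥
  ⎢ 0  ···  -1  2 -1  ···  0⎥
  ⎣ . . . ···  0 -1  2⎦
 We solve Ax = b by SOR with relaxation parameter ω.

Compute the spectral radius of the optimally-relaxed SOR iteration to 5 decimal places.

[ρ_J] n=196: ρ(B_J) = cos(π/(n+1)) = cos(π/197) = 0.99987.
√(1 − cos²(π/197)) = sin(π/197) ≈ 0.015946.
So ω* = 2/1.015946 = 1.96861 (Young).
Hence ρ(B_{ω*}) = 1.96861 − 1 = 0.96861.

ρ_SOR = 0.96861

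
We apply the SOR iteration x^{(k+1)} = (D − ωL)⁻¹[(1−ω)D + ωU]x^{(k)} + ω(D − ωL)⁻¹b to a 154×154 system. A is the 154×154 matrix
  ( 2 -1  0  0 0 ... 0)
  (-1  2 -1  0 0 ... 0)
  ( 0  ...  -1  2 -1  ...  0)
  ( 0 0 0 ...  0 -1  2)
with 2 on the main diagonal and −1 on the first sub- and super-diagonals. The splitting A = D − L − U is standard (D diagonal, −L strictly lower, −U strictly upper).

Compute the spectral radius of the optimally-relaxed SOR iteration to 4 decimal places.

spectrum of D⁻¹(L+U) = {cos(kπ/155) : 1≤k≤154}; ρ_J = cos(π/155) = 0.9998.
1 − cos²(π/155) = sin²(π/155) ⇒ √(1−ρ_J²) = sin(π/155) = 0.02027.
ω* = 2 / (1 + 0.02027) = 2 / 1.02027 ≈ 1.9603.
[ρ_SOR] ω* − 1 = 0.9603.

ρ_SOR = 0.9603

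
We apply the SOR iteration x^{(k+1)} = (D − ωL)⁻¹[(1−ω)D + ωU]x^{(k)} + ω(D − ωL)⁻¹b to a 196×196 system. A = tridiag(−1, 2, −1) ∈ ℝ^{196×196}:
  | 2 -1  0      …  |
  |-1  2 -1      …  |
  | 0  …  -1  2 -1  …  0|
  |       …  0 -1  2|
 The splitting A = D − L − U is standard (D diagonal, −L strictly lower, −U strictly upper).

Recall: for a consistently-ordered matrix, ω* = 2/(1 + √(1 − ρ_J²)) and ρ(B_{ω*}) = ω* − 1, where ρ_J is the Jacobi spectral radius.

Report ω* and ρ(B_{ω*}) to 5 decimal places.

With n=196, ρ(Jacobi) = cos(π/197) = 0.99987.
root = sin(π/197) = 0.015946  (since 1−cos² = sin²).
Young: ω* = 2/(1+√(1−ρ_J²)) = 2/(1+0.015946) = 2/1.015946 = 1.96861.
ρ_SOR = ω* − 1 ≈ 0.96861.

ω* = 1.96861, ρ_SOR = 0.96861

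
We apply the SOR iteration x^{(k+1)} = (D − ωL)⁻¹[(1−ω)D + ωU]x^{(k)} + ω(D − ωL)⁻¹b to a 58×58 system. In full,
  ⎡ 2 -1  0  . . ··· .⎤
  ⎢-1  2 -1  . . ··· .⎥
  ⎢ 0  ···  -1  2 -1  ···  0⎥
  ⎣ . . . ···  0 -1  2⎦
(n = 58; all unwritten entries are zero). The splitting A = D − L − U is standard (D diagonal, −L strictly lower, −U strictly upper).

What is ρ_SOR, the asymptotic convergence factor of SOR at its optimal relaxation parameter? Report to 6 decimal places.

ρ_SOR = 0.898935

B_J for the 58×58 system has eigenvalues cos(kπ/59); ρ_J = cos(π/59) = 0.998583.
√(1−ρ_J²) simplifies to sin(π/59) = 0.0532222.
So ω* = 2/1.0532222 = 1.898935 (Young).
At ω = 1.898935 every |λ(B_ω)| = ω−1, so ρ_SOR = 0.898935.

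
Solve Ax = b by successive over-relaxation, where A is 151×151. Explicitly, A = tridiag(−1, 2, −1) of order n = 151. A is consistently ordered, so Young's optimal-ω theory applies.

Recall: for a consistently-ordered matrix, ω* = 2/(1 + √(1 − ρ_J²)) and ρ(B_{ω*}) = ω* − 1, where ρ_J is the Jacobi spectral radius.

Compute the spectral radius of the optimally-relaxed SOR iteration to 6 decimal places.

spectrum of D⁻¹(L+U) = {cos(kπ/152) : 1≤k≤151}; ρ_J = cos(π/152) = 0.999786.
√(1−ρ_J²) simplifies to sin(π/152) = 0.0206669.
ω* = 2/(1 + 0.0206669) = 2/1.0206669 = 1.959503.
ρ(B_{ω*}) = ω*−1 = 0.959503

ρ_SOR = 0.959503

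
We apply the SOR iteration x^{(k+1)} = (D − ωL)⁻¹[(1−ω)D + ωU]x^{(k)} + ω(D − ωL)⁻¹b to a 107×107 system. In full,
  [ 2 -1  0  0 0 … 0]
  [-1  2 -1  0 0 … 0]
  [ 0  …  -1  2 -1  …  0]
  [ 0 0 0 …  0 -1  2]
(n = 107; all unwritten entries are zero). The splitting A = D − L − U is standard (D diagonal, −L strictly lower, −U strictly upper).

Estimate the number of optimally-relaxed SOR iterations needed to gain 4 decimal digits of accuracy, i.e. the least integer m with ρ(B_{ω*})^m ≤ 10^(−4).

m = 159

With n=107, ρ(Jacobi) = cos(π/108) = 0.9995770.
√(1−ρ_J²) = |sin(π/108)| = 0.0290847
Young: ω* = 2/(1+√(1−ρ_J²)) = 2/(1+0.0290847) = 2/1.0290847 = 1.9434746.
ρ_SOR = ω* − 1 = 1.9434746 − 1 = 0.9434746.
Need (0.9434746)^m ≤ 10^(−4): m ≥ 4·ln10/|ln 0.9434746| = 9.21034/0.0581858 = 158.292 ⇒ m = 159.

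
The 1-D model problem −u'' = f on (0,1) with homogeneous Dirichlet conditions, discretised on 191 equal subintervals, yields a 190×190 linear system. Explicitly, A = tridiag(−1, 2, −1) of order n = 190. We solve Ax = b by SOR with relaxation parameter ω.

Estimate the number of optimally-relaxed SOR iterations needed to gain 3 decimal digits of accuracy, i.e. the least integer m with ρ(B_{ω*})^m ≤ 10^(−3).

m = 210

spectrum of D⁻¹(L+U) = {cos(kπ/191) : 1≤k≤190}; ρ_J = cos(π/191) = 0.9998647.
√(1−ρ_J²) = |sin(π/191)| = 0.0164474
[ω*] 2 ÷ (1 + 0.0164474) = 2 ÷ 1.0164474 = 1.9676375.
ρ(B_{ω*}) = ω*−1 = 0.9676375
(0.9676375)^m ≤ 10^{−3}  ⇒  m·ln(0.9676375) ≤ −3·ln10  ⇒  m ≥ 209.977  ⇒  m = 210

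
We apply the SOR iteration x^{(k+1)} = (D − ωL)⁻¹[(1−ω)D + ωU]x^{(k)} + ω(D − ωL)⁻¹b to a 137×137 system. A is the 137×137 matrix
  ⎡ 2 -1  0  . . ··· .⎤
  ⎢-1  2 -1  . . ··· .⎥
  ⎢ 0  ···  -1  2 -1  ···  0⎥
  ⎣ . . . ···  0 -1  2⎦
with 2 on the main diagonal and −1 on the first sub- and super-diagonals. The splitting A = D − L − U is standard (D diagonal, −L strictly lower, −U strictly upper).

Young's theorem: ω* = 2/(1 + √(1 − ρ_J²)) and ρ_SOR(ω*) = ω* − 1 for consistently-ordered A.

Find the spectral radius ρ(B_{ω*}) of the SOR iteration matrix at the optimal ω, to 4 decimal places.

With n=137, ρ(Jacobi) = cos(π/138) = 0.9997.
1 − cos²(π/138) = sin²(π/138) ⇒ √(1−ρ_J²) = sin(π/138) = 0.02276.
Then 2/(1+√(1−ρ_J²)) = 2/(1+0.02276); ω* = 2/1.02276 = 1.9555.
At ω = 1.9555 every |λ(B_ω)| = ω−1, so ρ_SOR = 0.9555.

ρ_SOR = 0.9555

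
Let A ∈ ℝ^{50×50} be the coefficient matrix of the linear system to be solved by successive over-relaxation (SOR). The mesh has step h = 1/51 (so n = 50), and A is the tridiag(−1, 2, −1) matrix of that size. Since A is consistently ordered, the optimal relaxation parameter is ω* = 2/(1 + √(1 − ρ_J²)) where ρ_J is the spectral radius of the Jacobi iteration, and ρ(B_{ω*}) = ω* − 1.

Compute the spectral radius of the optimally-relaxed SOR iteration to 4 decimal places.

ρ_SOR = 0.8840

B_J for the 50×50 system has eigenvalues cos(kπ/51); ρ_J = cos(π/51) = 0.9981.
√(1−ρ_J²) simplifies to sin(π/51) = 0.06156.
ω* = 2 / (1 + 0.06156) = 2 / 1.06156 ≈ 1.8840.
At ω = 1.8840 every |λ(B_ω)| = ω−1, so ρ_SOR = 0.8840.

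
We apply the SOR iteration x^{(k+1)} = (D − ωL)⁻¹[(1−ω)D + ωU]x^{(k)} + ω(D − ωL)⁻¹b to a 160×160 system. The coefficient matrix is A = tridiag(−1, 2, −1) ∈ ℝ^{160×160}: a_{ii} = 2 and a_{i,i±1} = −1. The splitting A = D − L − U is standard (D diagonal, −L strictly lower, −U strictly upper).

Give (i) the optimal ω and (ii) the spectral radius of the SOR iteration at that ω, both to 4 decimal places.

B_J for the 160×160 system has eigenvalues cos(kπ/161); ρ_J = cos(π/161) = 0.9998.
1 − cos²(π/161) = sin²(π/161) ⇒ √(1−ρ_J²) = sin(π/161) = 0.01951.
Young: ω* = 2/(1+√(1−ρ_J²)) = 2/(1+0.01951) = 2/1.01951 = 1.9617.
[ρ_SOR] ω* − 1 = 0.9617.

ω* = 1.9617, ρ_SOR = 0.9617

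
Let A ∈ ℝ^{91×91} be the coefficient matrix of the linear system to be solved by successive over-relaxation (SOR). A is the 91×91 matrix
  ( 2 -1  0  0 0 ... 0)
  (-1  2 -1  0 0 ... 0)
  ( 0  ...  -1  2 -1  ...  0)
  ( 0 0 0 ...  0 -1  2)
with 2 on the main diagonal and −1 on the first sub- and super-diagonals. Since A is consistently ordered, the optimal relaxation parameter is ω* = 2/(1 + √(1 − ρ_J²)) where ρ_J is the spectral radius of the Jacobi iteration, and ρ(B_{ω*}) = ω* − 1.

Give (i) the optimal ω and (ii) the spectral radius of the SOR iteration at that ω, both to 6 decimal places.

[ρ_J] n=91: ρ(B_J) = cos(π/(n+1)) = cos(π/92) = 0.999417.
√(1−ρ_J²) = |sin(π/92)| = 0.0341411
Then 2/(1+√(1−ρ_J²)) = 2/(1+0.0341411); ω* = 2/1.0341411 = 1.933972.
Hence ρ(B_{ω*}) = 1.933972 − 1 = 0.933972.

ω* = 1.933972, ρ_SOR = 0.933972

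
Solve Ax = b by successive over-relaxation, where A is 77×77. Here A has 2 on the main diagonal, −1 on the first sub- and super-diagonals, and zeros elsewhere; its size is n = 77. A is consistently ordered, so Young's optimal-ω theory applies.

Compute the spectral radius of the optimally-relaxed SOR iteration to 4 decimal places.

ρ_SOR = 0.9226

[ρ_J] n=77: ρ(B_J) = cos(π/(n+1)) = cos(π/78) = 0.9992.
√(1−ρ_J²) simplifies to sin(π/78) = 0.04027.
[ω*] 2 ÷ (1 + 0.04027) = 2 ÷ 1.04027 = 1.9226.
ρ(B_{ω*}) = ω*−1 = 0.9226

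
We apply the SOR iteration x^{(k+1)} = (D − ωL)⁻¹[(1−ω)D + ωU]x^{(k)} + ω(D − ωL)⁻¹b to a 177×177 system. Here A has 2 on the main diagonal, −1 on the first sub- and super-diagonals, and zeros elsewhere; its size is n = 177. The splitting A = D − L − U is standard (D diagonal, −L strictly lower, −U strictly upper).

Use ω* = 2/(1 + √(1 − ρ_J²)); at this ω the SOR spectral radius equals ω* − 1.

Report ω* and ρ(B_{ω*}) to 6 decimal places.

ω* = 1.965315, ρ_SOR = 0.965315

n=177: λ(B_J) = 1 − λ(A)/2 = cos(kπ/178); k=1 gives ρ_J = 0.999844.
√(1−ρ_J²) simplifies to sin(π/178) = 0.0176485.
ω* = 2/(1 + 0.0176485) = 2/1.0176485 = 1.965315.
ρ(B_{ω*}) = ω*−1 = 0.965315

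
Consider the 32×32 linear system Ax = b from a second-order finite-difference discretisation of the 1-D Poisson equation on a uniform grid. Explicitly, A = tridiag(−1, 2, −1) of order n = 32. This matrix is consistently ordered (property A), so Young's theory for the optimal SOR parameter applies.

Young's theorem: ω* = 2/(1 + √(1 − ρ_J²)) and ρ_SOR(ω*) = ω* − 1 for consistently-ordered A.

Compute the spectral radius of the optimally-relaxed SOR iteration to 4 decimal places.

B_J for the 32×32 system has eigenvalues cos(kπ/33); ρ_J = cos(π/33) = 0.9955.
√(1−ρ_J²) = |sin(π/33)| = 0.09506
ω* = 2/(1+0.09506) = 1.8264
ρ_SOR = ω* − 1 ≈ 0.8264.

ρ_SOR = 0.8264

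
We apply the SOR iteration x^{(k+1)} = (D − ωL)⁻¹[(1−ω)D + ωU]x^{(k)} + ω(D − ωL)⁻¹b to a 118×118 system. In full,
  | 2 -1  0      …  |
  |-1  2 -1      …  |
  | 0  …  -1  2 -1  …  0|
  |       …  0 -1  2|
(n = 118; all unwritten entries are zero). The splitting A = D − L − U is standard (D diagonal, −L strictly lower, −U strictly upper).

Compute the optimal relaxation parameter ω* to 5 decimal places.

½·tridiag(1,0,1) at n=118: λ_k = cos(kπ/119); max |λ| at k=1 ⇒ ρ_J = cos(π/119) ≈ 0.99965.
1 − cos²(π/119) = sin²(π/119) ⇒ √(1−ρ_J²) = sin(π/119) = 0.026397.
ω* = 2 / (1 + 0.026397) = 2 / 1.026397 ≈ 1.94856.
ρ_SOR = ω* − 1 = 1.94856 − 1 = 0.94856.

ω* = 1.94856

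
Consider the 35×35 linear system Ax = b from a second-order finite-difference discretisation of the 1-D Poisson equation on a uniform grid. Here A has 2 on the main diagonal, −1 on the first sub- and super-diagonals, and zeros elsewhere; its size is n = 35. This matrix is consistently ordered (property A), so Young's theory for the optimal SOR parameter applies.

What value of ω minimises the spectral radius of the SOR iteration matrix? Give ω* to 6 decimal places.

n=35: λ(B_J) = 1 − λ(A)/2 = cos(kπ/36); k=1 gives ρ_J = 0.996195.
root = sin(π/36) = 0.0871557  (since 1−cos² = sin²).
Then 2/(1+√(1−ρ_J²)) = 2/(1+0.0871557); ω* = 2/1.0871557 = 1.839663.
Hence ρ(B_{ω*}) = 1.839663 − 1 = 0.839663.

ω* = 1.839663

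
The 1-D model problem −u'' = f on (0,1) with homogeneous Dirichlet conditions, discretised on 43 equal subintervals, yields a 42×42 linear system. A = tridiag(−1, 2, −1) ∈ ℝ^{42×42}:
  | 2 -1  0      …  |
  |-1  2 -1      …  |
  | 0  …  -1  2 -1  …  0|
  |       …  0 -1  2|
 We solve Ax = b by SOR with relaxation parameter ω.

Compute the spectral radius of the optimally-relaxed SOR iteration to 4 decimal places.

n=42: λ(B_J) = 1 − λ(A)/2 = cos(kπ/43); k=1 gives ρ_J = 0.9973.
√(1−ρ_J²) = |sin(π/43)| = 0.07300
So ω* = 2/1.07300 = 1.8639 (Young).
At ω = 1.8639 every |λ(B_ω)| = ω−1, so ρ_SOR = 0.8639.

ρ_SOR = 0.8639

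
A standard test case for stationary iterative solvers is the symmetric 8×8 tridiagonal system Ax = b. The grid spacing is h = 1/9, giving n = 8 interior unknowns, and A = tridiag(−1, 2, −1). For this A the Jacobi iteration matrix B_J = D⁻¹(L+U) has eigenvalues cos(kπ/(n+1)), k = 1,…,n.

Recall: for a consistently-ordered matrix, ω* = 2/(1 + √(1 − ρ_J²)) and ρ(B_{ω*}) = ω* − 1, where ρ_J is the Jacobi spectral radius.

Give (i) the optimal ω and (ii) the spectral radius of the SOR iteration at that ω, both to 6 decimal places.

ω* = 1.490291, ρ_SOR = 0.490291

ρ_J = max_k |cos(kπ/9)| = cos(π/9) = 0.939693
√(1−ρ_J²) simplifies to sin(π/9) = 0.3420201.
Young: ω* = 2/(1+√(1−ρ_J²)) = 2/(1+0.3420201) = 2/1.3420201 = 1.490291.
ρ_SOR = ω* − 1 = 1.490291 − 1 = 0.490291.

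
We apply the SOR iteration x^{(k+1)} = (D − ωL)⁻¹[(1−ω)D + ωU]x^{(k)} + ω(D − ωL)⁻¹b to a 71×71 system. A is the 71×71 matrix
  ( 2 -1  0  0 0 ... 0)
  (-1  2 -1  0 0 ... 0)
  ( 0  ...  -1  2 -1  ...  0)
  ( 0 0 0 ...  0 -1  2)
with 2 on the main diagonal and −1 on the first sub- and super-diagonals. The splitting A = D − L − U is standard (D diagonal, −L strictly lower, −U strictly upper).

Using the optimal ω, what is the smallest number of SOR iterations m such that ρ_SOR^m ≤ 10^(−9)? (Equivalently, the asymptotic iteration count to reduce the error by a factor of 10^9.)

½·tridiag(1,0,1) at n=71: λ_k = cos(kπ/72); max |λ| at k=1 ⇒ ρ_J = cos(π/72) ≈ 0.9990482.
root = sin(π/72) = 0.0436194  (since 1−cos² = sin²).
ω* = 2/(1 + 0.0436194) = 2/1.0436194 = 1.9164075.
[ρ_SOR] ω* − 1 = 0.9164075.
m ≥ 9·ln10 / (−ln 0.9164075) = 237.396; smallest integer m = 238.

m = 238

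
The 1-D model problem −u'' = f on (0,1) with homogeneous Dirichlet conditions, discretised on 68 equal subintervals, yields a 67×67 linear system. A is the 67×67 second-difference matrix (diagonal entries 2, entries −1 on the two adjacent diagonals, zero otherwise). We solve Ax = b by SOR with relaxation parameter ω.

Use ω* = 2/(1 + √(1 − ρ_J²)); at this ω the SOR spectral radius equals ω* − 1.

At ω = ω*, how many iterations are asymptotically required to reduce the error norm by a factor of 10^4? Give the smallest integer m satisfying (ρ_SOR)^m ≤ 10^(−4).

B_J for the 67×67 system has eigenvalues cos(kπ/68); ρ_J = cos(π/68) = 0.9989330.
1 − cos²(π/68) = sin²(π/68) ⇒ √(1−ρ_J²) = sin(π/68) = 0.0461835.
ω* = 2 / (1 + 0.0461835) = 2 / 1.0461835 ≈ 1.9117105.
ρ_SOR = ω* − 1 = 1.9117105 − 1 = 0.9117105.
4·ln10 = 9.21034; −ln(0.9117105) = 0.0924328; m = ⌈9.21034/0.0924328⌉ = ⌈99.644⌉ = 100.

m = 100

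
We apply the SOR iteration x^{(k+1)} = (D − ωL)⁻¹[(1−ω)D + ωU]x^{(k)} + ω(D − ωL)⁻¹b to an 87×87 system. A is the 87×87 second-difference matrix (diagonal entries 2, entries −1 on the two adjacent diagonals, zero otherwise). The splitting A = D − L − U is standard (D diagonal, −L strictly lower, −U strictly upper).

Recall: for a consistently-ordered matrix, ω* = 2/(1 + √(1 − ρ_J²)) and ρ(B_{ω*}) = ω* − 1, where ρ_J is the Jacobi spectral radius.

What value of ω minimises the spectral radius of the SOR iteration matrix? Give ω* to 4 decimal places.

n=87: λ(B_J) = 1 − λ(A)/2 = cos(kπ/88); k=1 gives ρ_J = 0.9994.
1 − cos²(π/88) = sin²(π/88) ⇒ √(1−ρ_J²) = sin(π/88) = 0.03569.
ω* = 2/(1+0.03569) = 1.9311
[ρ_SOR] ω* − 1 = 0.9311.

ω* = 1.9311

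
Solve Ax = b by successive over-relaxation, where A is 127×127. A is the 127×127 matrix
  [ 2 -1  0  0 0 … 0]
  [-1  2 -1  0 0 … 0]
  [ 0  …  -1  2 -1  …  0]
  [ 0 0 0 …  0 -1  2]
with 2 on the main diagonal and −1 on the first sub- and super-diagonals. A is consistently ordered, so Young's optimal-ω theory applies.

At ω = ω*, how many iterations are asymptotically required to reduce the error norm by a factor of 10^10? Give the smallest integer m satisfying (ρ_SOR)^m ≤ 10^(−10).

ρ_J = max_k |cos(kπ/128)| = cos(π/128) = 0.9996988
root = sin(π/128) = 0.0245412  (since 1−cos² = sin²).
So ω* = 2/1.0245412 = 1.9520933 (Young).
Hence ρ(B_{ω*}) = 1.9520933 − 1 = 0.9520933.
Need (0.9520933)^m ≤ 10^(−10): m ≥ 10·ln10/|ln 0.9520933| = 23.0259/0.0490922 = 469.034 ⇒ m = 470.

m = 470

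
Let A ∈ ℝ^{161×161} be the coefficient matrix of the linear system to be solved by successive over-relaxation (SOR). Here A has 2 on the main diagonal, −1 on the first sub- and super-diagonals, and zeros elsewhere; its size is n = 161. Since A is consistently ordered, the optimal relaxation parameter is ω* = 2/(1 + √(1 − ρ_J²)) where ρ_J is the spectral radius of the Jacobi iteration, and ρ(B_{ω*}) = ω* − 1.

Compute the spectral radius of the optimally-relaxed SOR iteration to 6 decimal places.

ρ_SOR = 0.961955

With n=161, ρ(Jacobi) = cos(π/162) = 0.999812.
root = sin(π/162) = 0.0193913  (since 1−cos² = sin²).
ω* = 2/(1 + 0.0193913) = 2/1.0193913 = 1.961955.
ρ_SOR = ω* − 1 ≈ 0.961955.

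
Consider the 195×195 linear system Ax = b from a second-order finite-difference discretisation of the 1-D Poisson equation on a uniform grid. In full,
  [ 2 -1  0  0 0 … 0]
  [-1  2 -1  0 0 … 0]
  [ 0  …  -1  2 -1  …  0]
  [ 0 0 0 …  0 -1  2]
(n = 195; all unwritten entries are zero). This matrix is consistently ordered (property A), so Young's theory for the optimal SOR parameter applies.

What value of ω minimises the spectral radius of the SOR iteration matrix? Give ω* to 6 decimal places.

½·tridiag(1,0,1) at n=195: λ_k = cos(kπ/196); max |λ| at k=1 ⇒ ρ_J = cos(π/196) ≈ 0.999872.
√(1 − cos²(π/196)) = sin(π/196) ≈ 0.0160278.
ω* = 2 / (1 + 0.0160278) = 2 / 1.0160278 ≈ 1.968450.
ρ_SOR = ω* − 1 = 1.968450 − 1 = 0.968450.

ω* = 1.968450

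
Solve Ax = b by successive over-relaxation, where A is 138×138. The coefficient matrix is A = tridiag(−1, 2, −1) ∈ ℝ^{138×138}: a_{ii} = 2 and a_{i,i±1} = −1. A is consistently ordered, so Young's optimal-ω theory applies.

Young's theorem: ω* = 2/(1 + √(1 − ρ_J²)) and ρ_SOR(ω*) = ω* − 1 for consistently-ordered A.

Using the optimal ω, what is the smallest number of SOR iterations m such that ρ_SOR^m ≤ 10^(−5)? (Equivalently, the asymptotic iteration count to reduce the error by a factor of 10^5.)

m = 255

½·tridiag(1,0,1) at n=138: λ_k = cos(kπ/139); max |λ| at k=1 ⇒ ρ_J = cos(π/139) ≈ 0.9997446.
√(1 − cos²(π/139)) = sin(π/139) ≈ 0.0225995.
Young: ω* = 2/(1+√(1−ρ_J²)) = 2/(1+0.0225995) = 2/1.0225995 = 1.9557999.
ρ_SOR = ω* − 1 ≈ 0.9557999.
For 5 digits: m = 5·ln10 / (−ln 0.9557999) = 11.5129/0.0452067 = 254.672; round up → m = 255.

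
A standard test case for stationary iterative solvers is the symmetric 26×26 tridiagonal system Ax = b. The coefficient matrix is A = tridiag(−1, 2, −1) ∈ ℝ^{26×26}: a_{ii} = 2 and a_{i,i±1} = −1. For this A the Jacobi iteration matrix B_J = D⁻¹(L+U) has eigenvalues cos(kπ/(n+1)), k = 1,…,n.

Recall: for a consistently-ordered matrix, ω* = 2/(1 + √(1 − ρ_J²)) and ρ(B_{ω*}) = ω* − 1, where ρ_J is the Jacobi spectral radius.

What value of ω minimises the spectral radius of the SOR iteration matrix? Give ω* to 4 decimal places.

ρ_J = max_k |cos(kπ/27)| = cos(π/27) = 0.9932
1 − cos²(π/27) = sin²(π/27) ⇒ √(1−ρ_J²) = sin(π/27) = 0.11609.
ω* = 2/(1 + 0.11609) = 2/1.11609 = 1.7920.
and ρ(B_{ω*}) = 1.7920 − 1 = 0.7920.

ω* = 1.7920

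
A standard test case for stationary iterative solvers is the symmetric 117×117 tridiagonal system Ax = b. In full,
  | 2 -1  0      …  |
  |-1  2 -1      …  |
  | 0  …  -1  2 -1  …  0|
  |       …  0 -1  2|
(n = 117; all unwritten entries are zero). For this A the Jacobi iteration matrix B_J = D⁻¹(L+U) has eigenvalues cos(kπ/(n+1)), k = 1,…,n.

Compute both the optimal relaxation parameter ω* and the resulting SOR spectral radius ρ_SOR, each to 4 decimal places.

½·tridiag(1,0,1) at n=117: λ_k = cos(kπ/118); max |λ| at k=1 ⇒ ρ_J = cos(π/118) ≈ 0.9996.
√(1−ρ_J²) = |sin(π/118)| = 0.02662
Then 2/(1+√(1−ρ_J²)) = 2/(1+0.02662); ω* = 2/1.02662 = 1.9481.
and ρ(B_{ω*}) = 1.9481 − 1 = 0.9481.

ω* = 1.9481, ρ_SOR = 0.9481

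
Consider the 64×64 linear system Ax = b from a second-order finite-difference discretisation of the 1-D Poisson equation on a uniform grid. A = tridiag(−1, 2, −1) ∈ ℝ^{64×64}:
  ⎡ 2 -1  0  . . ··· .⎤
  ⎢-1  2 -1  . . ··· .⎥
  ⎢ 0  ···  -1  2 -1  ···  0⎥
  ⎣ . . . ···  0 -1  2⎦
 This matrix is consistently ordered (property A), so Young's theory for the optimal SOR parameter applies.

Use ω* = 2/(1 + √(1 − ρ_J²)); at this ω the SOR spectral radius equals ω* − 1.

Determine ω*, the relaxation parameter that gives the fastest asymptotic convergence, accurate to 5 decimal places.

ω* = 1.90783

spectrum of D⁻¹(L+U) = {cos(kπ/65) : 1≤k≤64}; ρ_J = cos(π/65) = 0.99883.
√(1−ρ_J²) simplifies to sin(π/65) = 0.048313.
ω* = 2/(1+0.048313) = 1.90783
ρ_SOR = ω* − 1 ≈ 0.90783.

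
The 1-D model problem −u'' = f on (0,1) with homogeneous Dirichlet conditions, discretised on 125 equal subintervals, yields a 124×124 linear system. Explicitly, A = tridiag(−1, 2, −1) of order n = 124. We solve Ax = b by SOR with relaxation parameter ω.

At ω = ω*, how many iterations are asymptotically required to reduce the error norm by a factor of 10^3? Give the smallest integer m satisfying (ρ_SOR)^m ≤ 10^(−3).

ρ_J = max_k |cos(kπ/125)| = cos(π/125) = 0.9996842
1 − cos²(π/125) = sin²(π/125) ⇒ √(1−ρ_J²) = sin(π/125) = 0.0251301.
Then 2/(1+√(1−ρ_J²)) = 2/(1+0.0251301); ω* = 2/1.0251301 = 1.9509719.
and ρ(B_{ω*}) = 1.9509719 − 1 = 0.9509719.
Need (0.9509719)^m ≤ 10^(−3): m ≥ 3·ln10/|ln 0.9509719| = 6.90776/0.0502708 = 137.411 ⇒ m = 138.

m = 138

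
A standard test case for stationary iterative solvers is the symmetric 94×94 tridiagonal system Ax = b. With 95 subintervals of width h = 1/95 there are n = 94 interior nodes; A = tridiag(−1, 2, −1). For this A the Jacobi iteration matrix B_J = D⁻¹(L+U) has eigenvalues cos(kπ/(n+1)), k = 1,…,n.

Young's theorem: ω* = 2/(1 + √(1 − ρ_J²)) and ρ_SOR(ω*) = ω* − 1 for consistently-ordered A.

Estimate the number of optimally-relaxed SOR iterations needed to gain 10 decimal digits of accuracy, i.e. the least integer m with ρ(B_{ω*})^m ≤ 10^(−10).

ρ_J = max_k |cos(kπ/95)| = cos(π/95) = 0.9994533
√(1 − cos²(π/95)) = sin(π/95) ≈ 0.0330634.
Then 2/(1+√(1−ρ_J²)) = 2/(1+0.0330634); ω* = 2/1.0330634 = 1.9359896.
ρ_SOR = ω* − 1 ≈ 0.9359896.
m ≥ 10·ln10 / (−ln 0.9359896) = 348.081; smallest integer m = 349.

m = 349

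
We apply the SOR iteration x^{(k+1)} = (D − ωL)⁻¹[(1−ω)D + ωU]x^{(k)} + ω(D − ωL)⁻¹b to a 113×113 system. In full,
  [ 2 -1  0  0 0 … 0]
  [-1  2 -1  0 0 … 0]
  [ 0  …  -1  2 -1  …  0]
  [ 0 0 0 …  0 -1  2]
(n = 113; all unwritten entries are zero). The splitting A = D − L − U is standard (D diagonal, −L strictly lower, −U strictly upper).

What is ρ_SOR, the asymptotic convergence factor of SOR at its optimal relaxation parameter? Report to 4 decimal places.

ρ_SOR = 0.9464

[ρ_J] n=113: ρ(B_J) = cos(π/(n+1)) = cos(π/114) = 0.9996.
√(1 − cos²(π/114)) = sin(π/114) ≈ 0.02755.
ω* = 2/(1 + 0.02755) = 2/1.02755 = 1.9464.
ρ_SOR = ω* − 1 ≈ 0.9464.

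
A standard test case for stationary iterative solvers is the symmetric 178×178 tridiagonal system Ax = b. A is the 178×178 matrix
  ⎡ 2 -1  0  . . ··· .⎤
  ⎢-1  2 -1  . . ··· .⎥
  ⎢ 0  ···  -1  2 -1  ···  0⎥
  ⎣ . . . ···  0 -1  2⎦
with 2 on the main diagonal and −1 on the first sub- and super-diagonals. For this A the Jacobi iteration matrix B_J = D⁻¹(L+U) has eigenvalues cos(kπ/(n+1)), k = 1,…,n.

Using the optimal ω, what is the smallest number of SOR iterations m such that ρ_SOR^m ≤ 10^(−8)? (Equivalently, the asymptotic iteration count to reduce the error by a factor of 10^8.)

m = 525

spectrum of D⁻¹(L+U) = {cos(kπ/179) : 1≤k≤178}; ρ_J = cos(π/179) = 0.9998460.
1 − cos²(π/179) = sin²(π/179) ⇒ √(1−ρ_J²) = sin(π/179) = 0.0175499.
Then 2/(1+√(1−ρ_J²)) = 2/(1+0.0175499); ω* = 2/1.0175499 = 1.9655056.
At ω = 1.9655056 every |λ(B_ω)| = ω−1, so ρ_SOR = 0.9655056.
For 8 digits: m = 8·ln10 / (−ln 0.9655056) = 18.4207/0.0351034 = 524.755; round up → m = 525.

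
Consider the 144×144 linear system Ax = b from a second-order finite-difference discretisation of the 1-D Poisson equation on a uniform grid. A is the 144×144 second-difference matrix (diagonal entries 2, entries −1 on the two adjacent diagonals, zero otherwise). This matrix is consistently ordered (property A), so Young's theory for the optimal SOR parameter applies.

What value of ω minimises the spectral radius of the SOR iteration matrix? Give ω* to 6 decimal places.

ω* = 1.957590

[ρ_J] n=144: ρ(B_J) = cos(π/(n+1)) = cos(π/145) = 0.999765.
root = sin(π/145) = 0.0216645  (since 1−cos² = sin²).
Young: ω* = 2/(1+√(1−ρ_J²)) = 2/(1+0.0216645) = 2/1.0216645 = 1.957590.
Hence ρ(B_{ω*}) = 1.957590 − 1 = 0.957590.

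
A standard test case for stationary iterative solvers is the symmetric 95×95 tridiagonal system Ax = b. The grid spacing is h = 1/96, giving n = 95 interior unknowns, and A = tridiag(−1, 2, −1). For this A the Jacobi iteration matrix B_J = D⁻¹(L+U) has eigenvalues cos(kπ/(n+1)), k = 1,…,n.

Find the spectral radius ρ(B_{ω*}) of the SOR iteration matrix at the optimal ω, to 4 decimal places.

ρ_SOR = 0.9366

spectrum of D⁻¹(L+U) = {cos(kπ/96) : 1≤k≤95}; ρ_J = cos(π/96) = 0.9995.
√(1 − cos²(π/96)) = sin(π/96) ≈ 0.03272.
[ω*] 2 ÷ (1 + 0.03272) = 2 ÷ 1.03272 = 1.9366.
At ω = 1.9366 every |λ(B_ω)| = ω−1, so ρ_SOR = 0.9366.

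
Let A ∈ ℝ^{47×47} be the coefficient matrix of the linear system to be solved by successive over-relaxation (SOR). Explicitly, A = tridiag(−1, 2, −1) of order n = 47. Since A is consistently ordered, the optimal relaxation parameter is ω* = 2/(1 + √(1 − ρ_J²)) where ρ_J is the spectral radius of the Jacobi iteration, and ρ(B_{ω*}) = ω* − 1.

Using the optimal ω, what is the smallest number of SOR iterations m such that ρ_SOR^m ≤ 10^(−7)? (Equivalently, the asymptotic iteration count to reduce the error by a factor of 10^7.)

½·tridiag(1,0,1) at n=47: λ_k = cos(kπ/48); max |λ| at k=1 ⇒ ρ_J = cos(π/48) ≈ 0.9978589.
√(1 − cos²(π/48)) = sin(π/48) ≈ 0.0654031.
So ω* = 2/1.0654031 = 1.8772237 (Young).
ρ_SOR = ω* − 1 = 1.8772237 − 1 = 0.8772237.
7·ln10 = 16.1181; −ln(0.8772237) = 0.130993; m = ⌈16.1181/0.130993⌉ = ⌈123.046⌉ = 124.

m = 124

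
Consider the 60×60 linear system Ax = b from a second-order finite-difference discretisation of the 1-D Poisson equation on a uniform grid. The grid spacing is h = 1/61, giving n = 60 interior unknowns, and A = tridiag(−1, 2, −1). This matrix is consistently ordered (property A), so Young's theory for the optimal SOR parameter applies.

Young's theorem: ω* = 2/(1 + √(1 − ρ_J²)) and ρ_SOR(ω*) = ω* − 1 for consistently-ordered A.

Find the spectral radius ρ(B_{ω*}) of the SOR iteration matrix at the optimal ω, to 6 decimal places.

[ρ_J] n=60: ρ(B_J) = cos(π/(n+1)) = cos(π/61) = 0.998674.
root = sin(π/61) = 0.0514788  (since 1−cos² = sin²).
ω* = 2 / (1 + 0.0514788) = 2 / 1.0514788 ≈ 1.902083.
[ρ_SOR] ω* − 1 = 0.902083.

ρ_SOR = 0.902083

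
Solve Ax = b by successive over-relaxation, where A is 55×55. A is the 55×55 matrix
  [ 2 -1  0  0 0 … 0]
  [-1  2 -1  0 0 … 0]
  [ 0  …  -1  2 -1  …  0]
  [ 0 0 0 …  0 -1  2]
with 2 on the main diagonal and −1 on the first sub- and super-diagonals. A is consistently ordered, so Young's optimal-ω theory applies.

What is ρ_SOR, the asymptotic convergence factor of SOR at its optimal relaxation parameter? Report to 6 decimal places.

[ρ_J] n=55: ρ(B_J) = cos(π/(n+1)) = cos(π/56) = 0.998427.
√(1 − cos²(π/56)) = sin(π/56) ≈ 0.0560704.
ω* = 2/(1+0.0560704) = 1.893813
and ρ(B_{ω*}) = 1.893813 − 1 = 0.893813.

ρ_SOR = 0.893813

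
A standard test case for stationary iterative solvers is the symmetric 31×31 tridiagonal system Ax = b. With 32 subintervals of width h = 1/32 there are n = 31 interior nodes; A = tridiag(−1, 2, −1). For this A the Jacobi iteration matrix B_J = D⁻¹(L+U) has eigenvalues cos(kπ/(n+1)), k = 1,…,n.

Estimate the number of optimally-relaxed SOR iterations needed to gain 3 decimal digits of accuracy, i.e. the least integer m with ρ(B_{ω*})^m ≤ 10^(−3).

m = 36

With n=31, ρ(Jacobi) = cos(π/32) = 0.9951847.
root = sin(π/32) = 0.0980171  (since 1−cos² = sin²).
ω* = 2/(1+0.0980171) = 1.8214653
ρ_SOR = ω* − 1 = 1.8214653 − 1 = 0.8214653.
m ≥ 3·ln10 / (−ln 0.8214653) = 35.124; smallest integer m = 36.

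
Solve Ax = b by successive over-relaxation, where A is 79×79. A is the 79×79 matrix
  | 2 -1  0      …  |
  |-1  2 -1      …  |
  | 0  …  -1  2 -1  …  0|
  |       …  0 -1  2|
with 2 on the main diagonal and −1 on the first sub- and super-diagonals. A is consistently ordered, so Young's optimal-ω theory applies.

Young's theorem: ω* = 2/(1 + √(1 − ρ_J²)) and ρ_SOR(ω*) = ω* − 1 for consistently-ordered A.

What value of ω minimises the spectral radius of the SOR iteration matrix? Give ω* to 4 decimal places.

B_J for the 79×79 system has eigenvalues cos(kπ/80); ρ_J = cos(π/80) = 0.9992.
√(1−ρ_J²) simplifies to sin(π/80) = 0.03926.
ω* = 2 / (1 + 0.03926) = 2 / 1.03926 ≈ 1.9244.
ρ(B_{ω*}) = ω*−1 = 0.9244

ω* = 1.9244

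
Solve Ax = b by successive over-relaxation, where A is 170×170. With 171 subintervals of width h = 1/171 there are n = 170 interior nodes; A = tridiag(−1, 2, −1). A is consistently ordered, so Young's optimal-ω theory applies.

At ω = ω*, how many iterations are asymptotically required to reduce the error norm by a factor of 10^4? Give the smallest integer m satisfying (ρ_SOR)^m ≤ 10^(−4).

With n=170, ρ(Jacobi) = cos(π/171) = 0.9998312.
√(1 − cos²(π/171)) = sin(π/171) ≈ 0.0183709.
ω* = 2/(1 + 0.0183709) = 2/1.0183709 = 1.9639210.
Hence ρ(B_{ω*}) = 1.9639210 − 1 = 0.9639210.
For 4 digits: m = 4·ln10 / (−ln 0.9639210) = 9.21034/0.0367459 = 250.649; round up → m = 251.

m = 251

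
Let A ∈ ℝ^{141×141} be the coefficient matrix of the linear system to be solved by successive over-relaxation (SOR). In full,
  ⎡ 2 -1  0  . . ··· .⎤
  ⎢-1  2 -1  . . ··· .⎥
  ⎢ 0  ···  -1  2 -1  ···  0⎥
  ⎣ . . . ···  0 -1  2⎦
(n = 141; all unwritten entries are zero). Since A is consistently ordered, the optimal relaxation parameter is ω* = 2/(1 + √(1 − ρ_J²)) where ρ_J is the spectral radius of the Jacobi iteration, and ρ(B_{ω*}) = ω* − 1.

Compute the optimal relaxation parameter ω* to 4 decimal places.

[ρ_J] n=141: ρ(B_J) = cos(π/(n+1)) = cos(π/142) = 0.9998.
1 − cos²(π/142) = sin²(π/142) ⇒ √(1−ρ_J²) = sin(π/142) = 0.02212.
ω* = 2 / (1 + 0.02212) = 2 / 1.02212 ≈ 1.9567.
ρ_SOR = ω* − 1 ≈ 0.9567.

ω* = 1.9567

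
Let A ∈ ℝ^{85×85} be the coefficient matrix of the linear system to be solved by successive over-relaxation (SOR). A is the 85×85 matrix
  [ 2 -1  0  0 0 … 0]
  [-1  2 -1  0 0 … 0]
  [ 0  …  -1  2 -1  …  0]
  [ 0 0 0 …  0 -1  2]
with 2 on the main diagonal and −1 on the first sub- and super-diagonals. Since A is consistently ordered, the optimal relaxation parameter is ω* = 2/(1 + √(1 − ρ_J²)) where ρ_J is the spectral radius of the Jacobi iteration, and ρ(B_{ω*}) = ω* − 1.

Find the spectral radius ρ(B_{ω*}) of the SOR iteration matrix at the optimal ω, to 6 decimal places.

ρ_SOR = 0.929530

n=85: λ(B_J) = 1 − λ(A)/2 = cos(kπ/86); k=1 gives ρ_J = 0.999333.
root = sin(π/86) = 0.0365220  (since 1−cos² = sin²).
Young: ω* = 2/(1+√(1−ρ_J²)) = 2/(1+0.0365220) = 2/1.0365220 = 1.929530.
[ρ_SOR] ω* − 1 = 0.929530.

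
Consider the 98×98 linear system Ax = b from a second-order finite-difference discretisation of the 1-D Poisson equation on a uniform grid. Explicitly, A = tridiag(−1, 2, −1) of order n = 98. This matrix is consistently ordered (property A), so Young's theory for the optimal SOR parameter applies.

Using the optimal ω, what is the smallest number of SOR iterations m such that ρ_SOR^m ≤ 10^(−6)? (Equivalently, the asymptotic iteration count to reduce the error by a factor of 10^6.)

m = 218

ρ_J = max_k |cos(kπ/99)| = cos(π/99) = 0.9994965
√(1−ρ_J²) = |sin(π/99)| = 0.0317279
Then 2/(1+√(1−ρ_J²)) = 2/(1+0.0317279); ω* = 2/1.0317279 = 1.9384956.
ρ(B_{ω*}) = ω*−1 = 0.9384956
For 6 digits: m = 6·ln10 / (−ln 0.9384956) = 13.8155/0.0634771 = 217.645; round up → m = 218.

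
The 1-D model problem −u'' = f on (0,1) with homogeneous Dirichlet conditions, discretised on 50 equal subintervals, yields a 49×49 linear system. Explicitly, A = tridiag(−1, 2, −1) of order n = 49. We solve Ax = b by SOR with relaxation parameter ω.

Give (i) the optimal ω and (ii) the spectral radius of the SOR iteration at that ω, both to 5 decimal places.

ρ_J = max_k |cos(kπ/50)| = cos(π/50) = 0.99803
√(1−ρ_J²) simplifies to sin(π/50) = 0.062791.
Then 2/(1+√(1−ρ_J²)) = 2/(1+0.062791); ω* = 2/1.062791 = 1.88184.
and ρ(B_{ω*}) = 1.88184 − 1 = 0.88184.

ω* = 1.88184, ρ_SOR = 0.88184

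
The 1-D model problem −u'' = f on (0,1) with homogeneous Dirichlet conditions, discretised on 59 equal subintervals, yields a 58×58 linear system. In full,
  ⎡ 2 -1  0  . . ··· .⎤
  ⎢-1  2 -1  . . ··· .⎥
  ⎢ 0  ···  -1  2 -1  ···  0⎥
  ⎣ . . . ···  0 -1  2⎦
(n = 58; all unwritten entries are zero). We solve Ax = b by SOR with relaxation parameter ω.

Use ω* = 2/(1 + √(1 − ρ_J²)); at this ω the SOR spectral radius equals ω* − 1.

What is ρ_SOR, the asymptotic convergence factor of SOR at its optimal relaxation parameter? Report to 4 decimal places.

B_J for the 58×58 system has eigenvalues cos(kπ/59); ρ_J = cos(π/59) = 0.9986.
√(1−ρ_J²) simplifies to sin(π/59) = 0.05322.
[ω*] 2 ÷ (1 + 0.05322) = 2 ÷ 1.05322 = 1.8989.
ρ_SOR = ω* − 1 = 1.8989 − 1 = 0.8989.

ρ_SOR = 0.8989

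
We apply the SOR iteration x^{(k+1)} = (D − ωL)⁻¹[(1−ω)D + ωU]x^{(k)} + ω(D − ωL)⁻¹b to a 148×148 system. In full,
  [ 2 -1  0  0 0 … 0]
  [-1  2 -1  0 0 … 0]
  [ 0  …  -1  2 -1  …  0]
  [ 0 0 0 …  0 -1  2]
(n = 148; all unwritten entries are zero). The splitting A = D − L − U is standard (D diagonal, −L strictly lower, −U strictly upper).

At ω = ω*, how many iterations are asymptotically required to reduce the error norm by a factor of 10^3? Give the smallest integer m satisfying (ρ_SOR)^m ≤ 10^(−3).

m = 164

½·tridiag(1,0,1) at n=148: λ_k = cos(kπ/149); max |λ| at k=1 ⇒ ρ_J = cos(π/149) ≈ 0.9997777.
1 − cos²(π/149) = sin²(π/149) ⇒ √(1−ρ_J²) = sin(π/149) = 0.0210830.
ω* = 2 / (1 + 0.0210830) = 2 / 1.0210830 ≈ 1.9587046.
[ρ_SOR] ω* − 1 = 0.9587046.
m ≥ 3·ln10 / (−ln 0.9587046) = 163.799; smallest integer m = 164.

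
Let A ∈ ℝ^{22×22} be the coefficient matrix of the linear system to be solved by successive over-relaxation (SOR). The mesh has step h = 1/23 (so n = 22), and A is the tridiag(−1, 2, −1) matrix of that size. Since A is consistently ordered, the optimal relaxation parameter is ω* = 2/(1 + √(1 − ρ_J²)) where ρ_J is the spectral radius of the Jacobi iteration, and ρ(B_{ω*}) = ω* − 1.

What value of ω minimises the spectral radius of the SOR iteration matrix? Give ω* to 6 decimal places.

ω* = 1.760305

B_J for the 22×22 system has eigenvalues cos(kπ/23); ρ_J = cos(π/23) = 0.990686.
√(1−ρ_J²) = |sin(π/23)| = 0.1361666
[ω*] 2 ÷ (1 + 0.1361666) = 2 ÷ 1.1361666 = 1.760305.
[ρ_SOR] ω* − 1 = 0.760305.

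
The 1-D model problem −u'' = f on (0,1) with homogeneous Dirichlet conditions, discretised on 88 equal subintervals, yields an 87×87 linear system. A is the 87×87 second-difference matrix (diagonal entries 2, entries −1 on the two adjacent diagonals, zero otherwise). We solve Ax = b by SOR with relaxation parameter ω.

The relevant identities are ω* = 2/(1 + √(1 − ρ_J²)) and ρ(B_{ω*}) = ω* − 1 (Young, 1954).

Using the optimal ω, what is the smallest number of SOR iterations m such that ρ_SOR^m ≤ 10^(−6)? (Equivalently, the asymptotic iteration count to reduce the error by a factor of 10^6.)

n=87: λ(B_J) = 1 − λ(A)/2 = cos(kπ/88); k=1 gives ρ_J = 0.9993628.
1 − cos²(π/88) = sin²(π/88) ⇒ √(1−ρ_J²) = sin(π/88) = 0.0356923.
Then 2/(1+√(1−ρ_J²)) = 2/(1+0.0356923); ω* = 2/1.0356923 = 1.9310755.
[ρ_SOR] ω* − 1 = 0.9310755.
6·ln10 = 13.8155; −ln(0.9310755) = 0.0714149; m = ⌈13.8155/0.0714149⌉ = ⌈193.454⌉ = 194.

m = 194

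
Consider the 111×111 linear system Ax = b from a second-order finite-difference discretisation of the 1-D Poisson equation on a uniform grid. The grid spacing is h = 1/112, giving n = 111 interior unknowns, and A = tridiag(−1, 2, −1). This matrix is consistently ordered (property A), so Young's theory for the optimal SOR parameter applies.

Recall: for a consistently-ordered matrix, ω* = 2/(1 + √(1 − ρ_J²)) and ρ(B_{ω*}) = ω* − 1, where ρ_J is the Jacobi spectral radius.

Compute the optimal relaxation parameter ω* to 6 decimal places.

ω* = 1.945438

B_J for the 111×111 system has eigenvalues cos(kπ/112); ρ_J = cos(π/112) = 0.999607.
1 − cos²(π/112) = sin²(π/112) ⇒ √(1−ρ_J²) = sin(π/112) = 0.0280463.
Then 2/(1+√(1−ρ_J²)) = 2/(1+0.0280463); ω* = 2/1.0280463 = 1.945438.
At ω = 1.945438 every |λ(B_ω)| = ω−1, so ρ_SOR = 0.945438.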